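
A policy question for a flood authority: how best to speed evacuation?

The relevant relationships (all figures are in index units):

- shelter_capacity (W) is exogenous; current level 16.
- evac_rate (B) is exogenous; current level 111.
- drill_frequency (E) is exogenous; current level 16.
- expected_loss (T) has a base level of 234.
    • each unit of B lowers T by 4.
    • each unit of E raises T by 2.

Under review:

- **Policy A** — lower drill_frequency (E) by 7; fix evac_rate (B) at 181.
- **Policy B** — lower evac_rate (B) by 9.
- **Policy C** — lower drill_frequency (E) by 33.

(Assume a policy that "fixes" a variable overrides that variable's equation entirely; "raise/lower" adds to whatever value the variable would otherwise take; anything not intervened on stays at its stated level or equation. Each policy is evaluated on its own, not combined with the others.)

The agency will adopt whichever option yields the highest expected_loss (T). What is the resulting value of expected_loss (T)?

-142

Policy A (E − 7, B := 181):
  B = 181
  E = 16 − 7 = 9
  T = 234 − 4·181 + 2·9 = -472
Policy B (B − 9):
  B = 111 − 9 = 102
  E = 16
  T = 234 − 4·102 + 2·16 = -142
Policy C (E − 33):
  B = 111
  E = 16 − 33 = -17
  T = 234 − 4·111 + 2·(-17) = -244
Comparing — Policy A: T=-472, Policy B: T=-142, Policy C: T=-244. Highest is -142 (Policy B).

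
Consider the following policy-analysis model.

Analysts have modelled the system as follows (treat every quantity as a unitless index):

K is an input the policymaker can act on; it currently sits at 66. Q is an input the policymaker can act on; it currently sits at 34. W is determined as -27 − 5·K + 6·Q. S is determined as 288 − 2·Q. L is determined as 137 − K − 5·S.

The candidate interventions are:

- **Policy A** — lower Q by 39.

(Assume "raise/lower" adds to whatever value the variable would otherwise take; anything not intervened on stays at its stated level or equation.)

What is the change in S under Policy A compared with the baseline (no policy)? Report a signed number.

Baseline:
  Q = 34
  S = 288 − 2·34 = 220
Policy A (Q − 39):
  Q = 34 − 39 = -5
  S = 288 − 2·(-5) = 298
Change in S: 298 − 220 = 78

78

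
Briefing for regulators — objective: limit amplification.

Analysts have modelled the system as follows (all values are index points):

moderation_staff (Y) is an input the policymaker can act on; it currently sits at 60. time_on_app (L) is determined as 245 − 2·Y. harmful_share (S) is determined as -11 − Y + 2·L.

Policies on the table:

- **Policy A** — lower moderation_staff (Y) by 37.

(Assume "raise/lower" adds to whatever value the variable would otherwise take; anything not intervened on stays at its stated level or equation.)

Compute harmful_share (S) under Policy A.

Policy A (Y − 37):
  Y = 60 − 37 = 23
  L = 245 − 2·23 = 199
  S = -11 − 23 + 2·199 = 364

364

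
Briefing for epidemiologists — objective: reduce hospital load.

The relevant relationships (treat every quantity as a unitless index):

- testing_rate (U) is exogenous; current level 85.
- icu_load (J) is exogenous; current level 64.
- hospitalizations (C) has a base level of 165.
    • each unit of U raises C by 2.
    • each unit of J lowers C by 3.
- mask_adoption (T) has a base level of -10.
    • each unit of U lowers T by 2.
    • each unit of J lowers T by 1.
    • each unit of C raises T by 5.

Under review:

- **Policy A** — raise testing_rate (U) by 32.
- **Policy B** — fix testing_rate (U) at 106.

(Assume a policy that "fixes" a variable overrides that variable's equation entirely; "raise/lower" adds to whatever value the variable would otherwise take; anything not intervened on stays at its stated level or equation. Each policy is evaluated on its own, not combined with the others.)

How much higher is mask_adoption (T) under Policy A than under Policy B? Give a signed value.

88

Policy A (U + 32):
  U = 85 + 32 = 117
  J = 64
  C = 165 + 2·117 − 3·64 = 207
  T = -10 − 2·117 − 64 + 5·207 = 727
Policy B (U := 106):
  U = 106
  J = 64
  C = 165 + 2·106 − 3·64 = 185
  T = -10 − 2·106 − 64 + 5·185 = 639
T: 727 − 639 = 88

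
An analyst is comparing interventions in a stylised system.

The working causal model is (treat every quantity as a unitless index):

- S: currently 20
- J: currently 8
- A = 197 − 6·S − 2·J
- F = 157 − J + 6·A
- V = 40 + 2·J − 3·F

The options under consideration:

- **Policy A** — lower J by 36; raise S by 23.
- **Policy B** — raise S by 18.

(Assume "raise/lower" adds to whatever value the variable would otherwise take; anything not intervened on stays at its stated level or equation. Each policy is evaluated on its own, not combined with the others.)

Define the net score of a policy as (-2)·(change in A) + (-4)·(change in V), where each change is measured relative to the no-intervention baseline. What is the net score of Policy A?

Baseline:
  S = 20
  J = 8
  A = 197 − 6·20 − 2·8 = 61
  F = 157 − 8 + 6·61 = 515
  V = 40 + 2·8 − 3·515 = -1489
Policy A (J − 36, S + 23):
  S = 20 + 23 = 43
  J = 8 − 36 = -28
  A = 197 − 6·43 − 2·(-28) = -5
  F = 157 − (-28) + 6·(-5) = 155
  V = 40 + 2·(-28) − 3·155 = -481
ΔA = -5 − 61 = -66; ΔV = -481 − (-1489) = 1008
Score = (-2)·(-66) + (-4)·1008 = -3900

-3900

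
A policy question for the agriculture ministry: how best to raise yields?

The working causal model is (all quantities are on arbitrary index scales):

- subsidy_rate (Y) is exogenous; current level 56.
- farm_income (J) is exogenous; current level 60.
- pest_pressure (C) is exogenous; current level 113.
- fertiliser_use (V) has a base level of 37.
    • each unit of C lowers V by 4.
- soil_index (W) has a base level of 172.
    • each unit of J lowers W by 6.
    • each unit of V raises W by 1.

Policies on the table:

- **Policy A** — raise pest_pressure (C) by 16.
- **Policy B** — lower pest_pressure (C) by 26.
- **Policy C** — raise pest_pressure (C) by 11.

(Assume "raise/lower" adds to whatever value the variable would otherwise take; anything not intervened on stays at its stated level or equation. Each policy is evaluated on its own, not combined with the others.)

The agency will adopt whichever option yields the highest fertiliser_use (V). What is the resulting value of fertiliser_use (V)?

Policy A (C + 16):
  C = 113 + 16 = 129
  V = 37 − 4·129 = -479
Policy B (C − 26):
  C = 113 − 26 = 87
  V = 37 − 4·87 = -311
Policy C (C + 11):
  C = 113 + 11 = 124
  V = 37 − 4·124 = -459
Comparing — Policy A: V=-479, Policy B: V=-311, Policy C: V=-459. Highest is -311 (Policy B).

-311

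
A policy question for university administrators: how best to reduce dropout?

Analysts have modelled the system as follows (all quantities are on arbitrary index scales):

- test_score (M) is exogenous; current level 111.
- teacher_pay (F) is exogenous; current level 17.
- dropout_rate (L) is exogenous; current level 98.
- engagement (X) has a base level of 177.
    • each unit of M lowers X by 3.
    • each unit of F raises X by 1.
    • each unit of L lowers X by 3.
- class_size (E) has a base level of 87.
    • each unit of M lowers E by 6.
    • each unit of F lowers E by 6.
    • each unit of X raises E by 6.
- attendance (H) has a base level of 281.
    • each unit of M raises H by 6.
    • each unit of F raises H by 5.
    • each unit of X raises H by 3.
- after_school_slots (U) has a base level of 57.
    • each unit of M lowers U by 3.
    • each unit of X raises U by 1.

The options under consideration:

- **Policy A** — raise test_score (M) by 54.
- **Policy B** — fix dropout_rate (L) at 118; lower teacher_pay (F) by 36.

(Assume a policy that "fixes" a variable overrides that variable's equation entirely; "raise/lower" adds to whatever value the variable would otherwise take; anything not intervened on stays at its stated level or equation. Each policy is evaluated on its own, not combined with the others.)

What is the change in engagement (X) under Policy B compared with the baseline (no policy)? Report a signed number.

-96

Baseline:
  M = 111
  F = 17
  L = 98
  X = 177 − 3·111 + 17 − 3·98 = -433
Policy B (L := 118, F − 36):
  M = 111
  F = 17 − 36 = -19
  L = 118
  X = 177 − 3·111 + (-19) − 3·118 = -529
Change in X: -529 − (-433) = -96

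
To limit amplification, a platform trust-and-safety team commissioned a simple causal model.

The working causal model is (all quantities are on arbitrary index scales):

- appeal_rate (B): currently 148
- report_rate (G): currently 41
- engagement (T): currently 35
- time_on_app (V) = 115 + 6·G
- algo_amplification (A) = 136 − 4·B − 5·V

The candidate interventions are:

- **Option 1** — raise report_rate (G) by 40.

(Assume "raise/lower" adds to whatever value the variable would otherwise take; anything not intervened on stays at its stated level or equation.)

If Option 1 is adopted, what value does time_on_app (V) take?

601

Option 1 (G + 40):
  G = 41 + 40 = 81
  V = 115 + 6·81 = 601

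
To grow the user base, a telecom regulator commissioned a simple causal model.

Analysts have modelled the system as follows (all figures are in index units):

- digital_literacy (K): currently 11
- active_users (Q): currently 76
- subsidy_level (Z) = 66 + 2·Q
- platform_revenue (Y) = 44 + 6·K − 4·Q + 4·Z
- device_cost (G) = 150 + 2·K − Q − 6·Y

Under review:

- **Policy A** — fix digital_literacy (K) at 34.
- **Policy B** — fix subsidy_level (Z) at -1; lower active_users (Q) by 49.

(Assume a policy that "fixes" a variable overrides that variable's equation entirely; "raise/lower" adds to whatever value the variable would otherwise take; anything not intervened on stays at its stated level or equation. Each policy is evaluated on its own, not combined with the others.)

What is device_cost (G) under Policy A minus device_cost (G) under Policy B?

-4911

Policy A (K := 34):
  K = 34
  Q = 76
  Z = 66 + 2·76 = 218
  Y = 44 + 6·34 − 4·76 + 4·218 = 816
  G = 150 + 2·34 − 76 − 6·816 = -4754
Policy B (Z := -1, Q − 49):
  K = 11
  Q = 76 − 49 = 27
  Z = -1
  Y = 44 + 6·11 − 4·27 + 4·(-1) = -2
  G = 150 + 2·11 − 27 − 6·(-2) = 157
G: -4754 − 157 = -4911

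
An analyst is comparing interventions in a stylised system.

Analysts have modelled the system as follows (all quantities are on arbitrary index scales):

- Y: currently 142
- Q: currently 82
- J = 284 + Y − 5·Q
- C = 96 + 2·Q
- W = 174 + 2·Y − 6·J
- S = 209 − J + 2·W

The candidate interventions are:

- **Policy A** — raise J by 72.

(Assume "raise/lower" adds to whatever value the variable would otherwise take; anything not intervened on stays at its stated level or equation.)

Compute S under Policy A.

Policy A (J + 72):
  Y = 142
  Q = 82
  J = 284 + 142 − 5·82 (+72 from intervention) = 88
  W = 174 + 2·142 − 6·88 = -70
  S = 209 − 88 + 2·(-70) = -19

-19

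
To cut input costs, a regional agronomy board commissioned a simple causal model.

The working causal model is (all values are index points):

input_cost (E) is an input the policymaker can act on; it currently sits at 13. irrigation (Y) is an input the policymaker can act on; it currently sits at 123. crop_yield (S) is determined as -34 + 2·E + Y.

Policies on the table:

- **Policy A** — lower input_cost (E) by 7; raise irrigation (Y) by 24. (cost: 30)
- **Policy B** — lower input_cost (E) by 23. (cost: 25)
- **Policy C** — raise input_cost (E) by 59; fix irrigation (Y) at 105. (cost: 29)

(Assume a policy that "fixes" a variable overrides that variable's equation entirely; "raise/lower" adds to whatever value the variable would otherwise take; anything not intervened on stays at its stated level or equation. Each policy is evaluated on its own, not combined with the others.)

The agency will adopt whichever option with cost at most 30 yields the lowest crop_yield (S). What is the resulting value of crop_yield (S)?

69

Policy A (E − 7, Y + 24):
  E = 13 − 7 = 6
  Y = 123 + 24 = 147
  S = -34 + 2·6 + 147 = 125
Policy B (E − 23):
  E = 13 − 23 = -10
  Y = 123
  S = -34 + 2·(-10) + 123 = 69
Policy C (E + 59, Y := 105):
  E = 13 + 59 = 72
  Y = 105
  S = -34 + 2·72 + 105 = 215
Comparing — Policy A: S=125, Policy B: S=69, Policy C: S=215. Lowest is 69 (Policy B).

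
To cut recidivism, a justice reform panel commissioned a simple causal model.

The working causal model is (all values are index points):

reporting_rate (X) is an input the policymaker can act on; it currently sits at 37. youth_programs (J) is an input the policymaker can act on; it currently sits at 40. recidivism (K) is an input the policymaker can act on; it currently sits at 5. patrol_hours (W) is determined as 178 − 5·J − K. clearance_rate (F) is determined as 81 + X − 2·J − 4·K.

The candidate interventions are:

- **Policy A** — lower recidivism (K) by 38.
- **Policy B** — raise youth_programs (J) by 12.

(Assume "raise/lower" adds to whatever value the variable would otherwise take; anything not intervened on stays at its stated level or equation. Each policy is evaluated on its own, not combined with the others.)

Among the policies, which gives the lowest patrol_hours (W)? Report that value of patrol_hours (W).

-87

Policy A (K − 38):
  J = 40
  K = 5 − 38 = -33
  W = 178 − 5·40 − (-33) = 11
Policy B (J + 12):
  J = 40 + 12 = 52
  K = 5
  W = 178 − 5·52 − 5 = -87
Comparing — Policy A: W=11, Policy B: W=-87. Lowest is -87 (Policy B).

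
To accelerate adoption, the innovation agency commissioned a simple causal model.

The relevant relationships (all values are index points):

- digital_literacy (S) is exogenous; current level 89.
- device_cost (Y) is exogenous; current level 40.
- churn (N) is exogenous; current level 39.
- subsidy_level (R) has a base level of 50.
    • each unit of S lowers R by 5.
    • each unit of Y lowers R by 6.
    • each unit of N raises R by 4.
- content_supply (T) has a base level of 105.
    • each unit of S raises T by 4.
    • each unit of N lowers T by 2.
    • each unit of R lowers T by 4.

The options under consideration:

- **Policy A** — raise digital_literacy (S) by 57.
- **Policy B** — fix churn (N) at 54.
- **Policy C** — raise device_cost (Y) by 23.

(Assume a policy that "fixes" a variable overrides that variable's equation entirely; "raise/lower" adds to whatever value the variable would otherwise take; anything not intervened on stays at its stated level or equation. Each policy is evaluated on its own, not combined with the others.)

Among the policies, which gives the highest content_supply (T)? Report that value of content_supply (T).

3667

Policy A (S + 57):
  S = 89 + 57 = 146
  Y = 40
  N = 39
  R = 50 − 5·146 − 6·40 + 4·39 = -764
  T = 105 + 4·146 − 2·39 − 4·(-764) = 3667
Policy B (N := 54):
  S = 89
  Y = 40
  N = 54
  R = 50 − 5·89 − 6·40 + 4·54 = -419
  T = 105 + 4·89 − 2·54 − 4·(-419) = 2029
Policy C (Y + 23):
  S = 89
  Y = 40 + 23 = 63
  N = 39
  R = 50 − 5·89 − 6·63 + 4·39 = -617
  T = 105 + 4·89 − 2·39 − 4·(-617) = 2851
Comparing — Policy A: T=3667, Policy B: T=2029, Policy C: T=2851. Highest is 3667 (Policy A).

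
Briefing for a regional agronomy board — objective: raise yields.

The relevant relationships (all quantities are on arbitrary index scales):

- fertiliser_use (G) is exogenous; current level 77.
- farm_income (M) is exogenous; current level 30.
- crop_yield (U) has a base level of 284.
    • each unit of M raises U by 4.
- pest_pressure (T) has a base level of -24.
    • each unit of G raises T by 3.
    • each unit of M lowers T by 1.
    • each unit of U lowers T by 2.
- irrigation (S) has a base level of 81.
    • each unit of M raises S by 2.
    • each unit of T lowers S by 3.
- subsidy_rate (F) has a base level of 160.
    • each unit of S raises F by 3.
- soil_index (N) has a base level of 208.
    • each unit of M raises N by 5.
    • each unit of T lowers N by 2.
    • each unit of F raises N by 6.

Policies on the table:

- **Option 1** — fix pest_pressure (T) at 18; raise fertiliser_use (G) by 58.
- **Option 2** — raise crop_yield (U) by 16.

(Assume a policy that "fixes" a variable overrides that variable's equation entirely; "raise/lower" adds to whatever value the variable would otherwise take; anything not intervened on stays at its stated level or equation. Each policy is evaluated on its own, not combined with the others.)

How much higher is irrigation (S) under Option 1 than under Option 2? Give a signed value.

Option 1 (T := 18, G + 58):
  G = 77 + 58 = 135
  M = 30
  U = 284 + 4·30 = 404
  T = 18
  S = 81 + 2·30 − 3·18 = 87
Option 2 (U + 16):
  G = 77
  M = 30
  U = 284 + 4·30 (+16 from intervention) = 420
  T = -24 + 3·77 − 30 − 2·420 = -663
  S = 81 + 2·30 − 3·(-663) = 2130
S: 87 − 2130 = -2043

-2043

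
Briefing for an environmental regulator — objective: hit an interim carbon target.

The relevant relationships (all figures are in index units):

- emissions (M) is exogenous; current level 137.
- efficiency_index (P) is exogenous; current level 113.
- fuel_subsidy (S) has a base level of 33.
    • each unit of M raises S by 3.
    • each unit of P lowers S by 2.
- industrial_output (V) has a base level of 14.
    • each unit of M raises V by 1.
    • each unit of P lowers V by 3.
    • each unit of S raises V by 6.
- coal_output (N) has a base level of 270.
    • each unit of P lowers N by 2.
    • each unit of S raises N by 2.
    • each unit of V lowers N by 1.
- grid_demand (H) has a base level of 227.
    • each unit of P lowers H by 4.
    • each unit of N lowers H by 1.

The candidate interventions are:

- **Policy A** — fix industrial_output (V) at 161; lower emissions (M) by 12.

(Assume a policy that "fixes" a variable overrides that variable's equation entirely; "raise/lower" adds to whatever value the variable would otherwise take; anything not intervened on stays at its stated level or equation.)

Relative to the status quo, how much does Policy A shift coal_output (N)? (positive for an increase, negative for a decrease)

Baseline:
  M = 137
  P = 113
  S = 33 + 3·137 − 2·113 = 218
  V = 14 + 137 − 3·113 + 6·218 = 1120
  N = 270 − 2·113 + 2·218 − 1120 = -640
Policy A (V := 161, M − 12):
  M = 137 − 12 = 125
  P = 113
  S = 33 + 3·125 − 2·113 = 182
  V = 161
  N = 270 − 2·113 + 2·182 − 161 = 247
Change in N: 247 − (-640) = 887

887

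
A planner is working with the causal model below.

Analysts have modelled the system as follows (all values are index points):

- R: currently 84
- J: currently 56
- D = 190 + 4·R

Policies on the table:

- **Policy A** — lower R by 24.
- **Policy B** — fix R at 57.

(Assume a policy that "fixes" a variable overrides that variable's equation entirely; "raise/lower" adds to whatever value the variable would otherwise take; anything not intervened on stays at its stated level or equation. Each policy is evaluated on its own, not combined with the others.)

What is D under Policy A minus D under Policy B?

12

Policy A (R − 24):
  R = 84 − 24 = 60
  D = 190 + 4·60 = 430
Policy B (R := 57):
  R = 57
  D = 190 + 4·57 = 418
D: 430 − 418 = 12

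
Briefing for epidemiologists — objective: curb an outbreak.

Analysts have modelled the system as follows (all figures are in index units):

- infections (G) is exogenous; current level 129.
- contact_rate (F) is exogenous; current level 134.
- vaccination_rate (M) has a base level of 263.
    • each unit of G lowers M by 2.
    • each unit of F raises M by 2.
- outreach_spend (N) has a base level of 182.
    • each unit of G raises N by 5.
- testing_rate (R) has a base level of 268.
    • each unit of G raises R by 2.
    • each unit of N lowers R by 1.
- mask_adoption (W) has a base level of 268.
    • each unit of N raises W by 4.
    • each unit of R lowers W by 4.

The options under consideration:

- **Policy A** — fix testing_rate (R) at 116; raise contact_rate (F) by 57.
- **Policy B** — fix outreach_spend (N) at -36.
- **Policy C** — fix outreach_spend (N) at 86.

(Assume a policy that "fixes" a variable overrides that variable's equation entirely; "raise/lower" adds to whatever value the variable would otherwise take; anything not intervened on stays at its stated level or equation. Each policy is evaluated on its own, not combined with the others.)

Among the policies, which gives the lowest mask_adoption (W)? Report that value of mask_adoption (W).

Policy A (R := 116, F + 57):
  G = 129
  N = 182 + 5·129 = 827
  R = 116
  W = 268 + 4·827 − 4·116 = 3112
Policy B (N := -36):
  G = 129
  N = -36
  R = 268 + 2·129 − (-36) = 562
  W = 268 + 4·(-36) − 4·562 = -2124
Policy C (N := 86):
  G = 129
  N = 86
  R = 268 + 2·129 − 86 = 440
  W = 268 + 4·86 − 4·440 = -1148
Comparing — Policy A: W=3112, Policy B: W=-2124, Policy C: W=-1148. Lowest is -2124 (Policy B).

-2124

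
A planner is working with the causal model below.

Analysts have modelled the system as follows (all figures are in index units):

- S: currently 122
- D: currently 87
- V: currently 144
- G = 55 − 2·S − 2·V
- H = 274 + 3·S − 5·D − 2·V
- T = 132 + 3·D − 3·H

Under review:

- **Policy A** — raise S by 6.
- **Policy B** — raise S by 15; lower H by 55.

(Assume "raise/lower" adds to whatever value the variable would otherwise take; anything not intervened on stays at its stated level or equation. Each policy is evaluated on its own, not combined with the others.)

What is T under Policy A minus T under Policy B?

Policy A (S + 6):
  S = 122 + 6 = 128
  D = 87
  V = 144
  H = 274 + 3·128 − 5·87 − 2·144 = -65
  T = 132 + 3·87 − 3·(-65) = 588
Policy B (S + 15, H − 55):
  S = 122 + 15 = 137
  D = 87
  V = 144
  H = 274 + 3·137 − 5·87 − 2·144 (−55 from intervention) = -93
  T = 132 + 3·87 − 3·(-93) = 672
T: 588 − 672 = -84

-84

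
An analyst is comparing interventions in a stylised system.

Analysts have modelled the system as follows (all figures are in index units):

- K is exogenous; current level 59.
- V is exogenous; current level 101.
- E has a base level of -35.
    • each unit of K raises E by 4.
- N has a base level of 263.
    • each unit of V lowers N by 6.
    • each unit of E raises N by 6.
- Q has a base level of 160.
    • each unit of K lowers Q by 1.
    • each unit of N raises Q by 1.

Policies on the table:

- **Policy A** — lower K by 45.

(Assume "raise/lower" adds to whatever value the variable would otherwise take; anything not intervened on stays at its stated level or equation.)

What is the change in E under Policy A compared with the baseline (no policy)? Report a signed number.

-180

Baseline:
  K = 59
  E = -35 + 4·59 = 201
Policy A (K − 45):
  K = 59 − 45 = 14
  E = -35 + 4·14 = 21
Change in E: 21 − 201 = -180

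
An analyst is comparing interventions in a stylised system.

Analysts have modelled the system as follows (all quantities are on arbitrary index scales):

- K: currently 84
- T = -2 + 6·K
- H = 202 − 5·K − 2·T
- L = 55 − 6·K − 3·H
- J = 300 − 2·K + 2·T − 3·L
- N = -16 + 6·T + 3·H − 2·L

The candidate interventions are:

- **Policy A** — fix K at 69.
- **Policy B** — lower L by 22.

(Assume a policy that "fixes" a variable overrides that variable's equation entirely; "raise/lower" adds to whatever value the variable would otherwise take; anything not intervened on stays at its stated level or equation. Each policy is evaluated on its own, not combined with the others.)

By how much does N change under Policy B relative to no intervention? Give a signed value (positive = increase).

44

Baseline:
  K = 84
  T = -2 + 6·84 = 502
  H = 202 − 5·84 − 2·502 = -1222
  L = 55 − 6·84 − 3·(-1222) = 3217
  N = -16 + 6·502 + 3·(-1222) − 2·3217 = -7104
Policy B (L − 22):
  K = 84
  T = -2 + 6·84 = 502
  H = 202 − 5·84 − 2·502 = -1222
  L = 55 − 6·84 − 3·(-1222) (−22 from intervention) = 3195
  N = -16 + 6·502 + 3·(-1222) − 2·3195 = -7060
Change in N: -7060 − (-7104) = 44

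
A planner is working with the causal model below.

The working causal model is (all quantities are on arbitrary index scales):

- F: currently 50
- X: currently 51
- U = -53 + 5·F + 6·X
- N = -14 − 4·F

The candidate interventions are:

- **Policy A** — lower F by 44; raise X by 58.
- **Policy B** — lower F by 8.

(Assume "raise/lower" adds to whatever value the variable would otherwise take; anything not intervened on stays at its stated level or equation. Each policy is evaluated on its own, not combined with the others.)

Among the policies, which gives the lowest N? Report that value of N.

Policy A (F − 44, X + 58):
  F = 50 − 44 = 6
  N = -14 − 4·6 = -38
Policy B (F − 8):
  F = 50 − 8 = 42
  N = -14 − 4·42 = -182
Comparing — Policy A: N=-38, Policy B: N=-182. Lowest is -182 (Policy B).

-182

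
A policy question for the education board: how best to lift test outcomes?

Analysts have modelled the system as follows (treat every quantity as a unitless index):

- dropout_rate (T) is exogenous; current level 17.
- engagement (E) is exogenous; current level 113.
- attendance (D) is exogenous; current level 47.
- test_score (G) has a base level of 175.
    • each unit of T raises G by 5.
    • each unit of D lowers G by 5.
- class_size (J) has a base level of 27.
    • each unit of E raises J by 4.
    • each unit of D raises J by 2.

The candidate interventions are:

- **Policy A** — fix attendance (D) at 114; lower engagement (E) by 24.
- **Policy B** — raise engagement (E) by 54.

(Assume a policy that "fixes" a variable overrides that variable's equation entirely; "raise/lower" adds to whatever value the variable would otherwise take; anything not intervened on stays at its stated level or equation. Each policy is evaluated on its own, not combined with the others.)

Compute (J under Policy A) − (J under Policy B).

Policy A (D := 114, E − 24):
  E = 113 − 24 = 89
  D = 114
  J = 27 + 4·89 + 2·114 = 611
Policy B (E + 54):
  E = 113 + 54 = 167
  D = 47
  J = 27 + 4·167 + 2·47 = 789
J: 611 − 789 = -178

-178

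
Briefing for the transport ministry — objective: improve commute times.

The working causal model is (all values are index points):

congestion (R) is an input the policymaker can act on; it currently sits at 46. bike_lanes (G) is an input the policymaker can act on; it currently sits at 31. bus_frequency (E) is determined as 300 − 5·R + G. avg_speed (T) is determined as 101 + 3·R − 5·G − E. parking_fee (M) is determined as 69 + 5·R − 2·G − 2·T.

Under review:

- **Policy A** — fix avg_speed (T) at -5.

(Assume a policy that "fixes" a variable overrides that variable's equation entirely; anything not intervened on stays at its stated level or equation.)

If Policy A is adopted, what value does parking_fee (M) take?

Policy A (T := -5):
  R = 46
  G = 31
  E = 300 − 5·46 + 31 = 101
  T = -5
  M = 69 + 5·46 − 2·31 − 2·(-5) = 247

247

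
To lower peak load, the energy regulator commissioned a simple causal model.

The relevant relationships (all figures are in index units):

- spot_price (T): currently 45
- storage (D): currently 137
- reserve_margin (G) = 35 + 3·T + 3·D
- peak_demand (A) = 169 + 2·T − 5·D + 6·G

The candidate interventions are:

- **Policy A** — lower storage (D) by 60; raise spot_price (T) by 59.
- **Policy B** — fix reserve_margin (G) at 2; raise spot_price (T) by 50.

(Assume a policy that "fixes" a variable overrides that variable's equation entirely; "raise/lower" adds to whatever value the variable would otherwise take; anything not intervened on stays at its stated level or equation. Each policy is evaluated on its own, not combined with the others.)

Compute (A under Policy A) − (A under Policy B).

3774

Policy A (D − 60, T + 59):
  T = 45 + 59 = 104
  D = 137 − 60 = 77
  G = 35 + 3·104 + 3·77 = 578
  A = 169 + 2·104 − 5·77 + 6·578 = 3460
Policy B (G := 2, T + 50):
  T = 45 + 50 = 95
  D = 137
  G = 2
  A = 169 + 2·95 − 5·137 + 6·2 = -314
A: 3460 − (-314) = 3774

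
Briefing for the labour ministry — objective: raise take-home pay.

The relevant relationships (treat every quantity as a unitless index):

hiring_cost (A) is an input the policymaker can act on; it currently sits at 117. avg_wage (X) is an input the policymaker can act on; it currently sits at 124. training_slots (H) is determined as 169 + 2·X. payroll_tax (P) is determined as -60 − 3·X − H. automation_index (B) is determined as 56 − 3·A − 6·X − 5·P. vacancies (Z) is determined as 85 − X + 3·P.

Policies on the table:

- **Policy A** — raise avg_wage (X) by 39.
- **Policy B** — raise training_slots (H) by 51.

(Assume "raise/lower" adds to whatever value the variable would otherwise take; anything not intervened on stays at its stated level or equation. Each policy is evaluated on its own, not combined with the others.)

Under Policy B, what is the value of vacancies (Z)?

-2739

Policy B (H + 51):
  X = 124
  H = 169 + 2·124 (+51 from intervention) = 468
  P = -60 − 3·124 − 468 = -900
  Z = 85 − 124 + 3·(-900) = -2739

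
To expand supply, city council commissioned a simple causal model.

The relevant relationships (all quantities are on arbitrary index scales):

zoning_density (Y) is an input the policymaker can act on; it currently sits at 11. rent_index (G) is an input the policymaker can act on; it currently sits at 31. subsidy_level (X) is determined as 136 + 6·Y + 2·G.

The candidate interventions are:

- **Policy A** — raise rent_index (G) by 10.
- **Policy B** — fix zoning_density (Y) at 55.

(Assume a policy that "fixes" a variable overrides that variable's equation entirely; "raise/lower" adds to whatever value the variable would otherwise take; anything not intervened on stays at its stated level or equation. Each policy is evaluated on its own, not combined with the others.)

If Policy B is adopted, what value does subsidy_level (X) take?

528

Policy B (Y := 55):
  Y = 55
  G = 31
  X = 136 + 6·55 + 2·31 = 528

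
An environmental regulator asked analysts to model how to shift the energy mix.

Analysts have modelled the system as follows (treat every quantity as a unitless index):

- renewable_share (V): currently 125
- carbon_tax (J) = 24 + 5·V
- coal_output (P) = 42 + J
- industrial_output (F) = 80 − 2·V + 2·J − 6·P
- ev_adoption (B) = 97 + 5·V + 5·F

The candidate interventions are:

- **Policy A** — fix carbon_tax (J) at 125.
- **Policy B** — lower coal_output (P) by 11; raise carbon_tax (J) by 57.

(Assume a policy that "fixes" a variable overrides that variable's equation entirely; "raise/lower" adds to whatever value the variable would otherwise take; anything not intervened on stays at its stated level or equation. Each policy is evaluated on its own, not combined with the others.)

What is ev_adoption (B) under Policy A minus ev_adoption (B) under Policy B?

Policy A (J := 125):
  V = 125
  J = 125
  P = 42 + 125 = 167
  F = 80 − 2·125 + 2·125 − 6·167 = -922
  B = 97 + 5·125 + 5·(-922) = -3888
Policy B (P − 11, J + 57):
  V = 125
  J = 24 + 5·125 (+57 from intervention) = 706
  P = 42 + 706 (−11 from intervention) = 737
  F = 80 − 2·125 + 2·706 − 6·737 = -3180
  B = 97 + 5·125 + 5·(-3180) = -15178
B: -3888 − (-15178) = 11290

11290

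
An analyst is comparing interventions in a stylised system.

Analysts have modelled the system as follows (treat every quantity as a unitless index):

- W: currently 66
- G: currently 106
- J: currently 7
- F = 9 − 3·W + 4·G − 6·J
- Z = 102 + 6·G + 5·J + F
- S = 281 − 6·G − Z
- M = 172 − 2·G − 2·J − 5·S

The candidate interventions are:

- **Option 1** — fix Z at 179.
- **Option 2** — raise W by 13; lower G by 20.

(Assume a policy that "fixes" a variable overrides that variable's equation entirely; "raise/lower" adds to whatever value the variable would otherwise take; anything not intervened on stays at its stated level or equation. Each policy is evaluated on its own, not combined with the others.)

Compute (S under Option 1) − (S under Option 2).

428

Option 1 (Z := 179):
  W = 66
  G = 106
  J = 7
  F = 9 − 3·66 + 4·106 − 6·7 = 193
  Z = 179
  S = 281 − 6·106 − 179 = -534
Option 2 (W + 13, G − 20):
  W = 66 + 13 = 79
  G = 106 − 20 = 86
  J = 7
  F = 9 − 3·79 + 4·86 − 6·7 = 74
  Z = 102 + 6·86 + 5·7 + 74 = 727
  S = 281 − 6·86 − 727 = -962
S: -534 − (-962) = 428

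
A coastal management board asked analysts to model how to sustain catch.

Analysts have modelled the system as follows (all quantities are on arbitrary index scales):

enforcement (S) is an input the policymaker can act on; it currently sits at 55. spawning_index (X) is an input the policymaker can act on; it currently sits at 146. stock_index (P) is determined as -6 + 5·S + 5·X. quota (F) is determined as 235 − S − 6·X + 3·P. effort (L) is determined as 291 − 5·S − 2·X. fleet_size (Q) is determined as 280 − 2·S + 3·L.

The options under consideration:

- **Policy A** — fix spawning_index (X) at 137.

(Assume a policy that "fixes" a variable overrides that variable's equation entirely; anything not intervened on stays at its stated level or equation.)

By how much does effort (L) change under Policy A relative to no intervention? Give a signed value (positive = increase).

Baseline:
  S = 55
  X = 146
  L = 291 − 5·55 − 2·146 = -276
Policy A (X := 137):
  S = 55
  X = 137
  L = 291 − 5·55 − 2·137 = -258
Change in L: -258 − (-276) = 18

18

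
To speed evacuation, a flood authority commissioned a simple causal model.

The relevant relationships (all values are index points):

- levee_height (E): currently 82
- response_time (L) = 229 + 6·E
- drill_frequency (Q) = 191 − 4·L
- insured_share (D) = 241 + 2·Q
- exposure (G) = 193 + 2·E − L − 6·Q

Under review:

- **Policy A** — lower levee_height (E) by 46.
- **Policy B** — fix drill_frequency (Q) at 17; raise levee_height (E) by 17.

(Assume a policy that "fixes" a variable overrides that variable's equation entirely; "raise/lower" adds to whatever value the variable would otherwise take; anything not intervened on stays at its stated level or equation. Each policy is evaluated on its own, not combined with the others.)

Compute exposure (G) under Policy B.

-534

Policy B (Q := 17, E + 17):
  E = 82 + 17 = 99
  L = 229 + 6·99 = 823
  Q = 17
  G = 193 + 2·99 − 823 − 6·17 = -534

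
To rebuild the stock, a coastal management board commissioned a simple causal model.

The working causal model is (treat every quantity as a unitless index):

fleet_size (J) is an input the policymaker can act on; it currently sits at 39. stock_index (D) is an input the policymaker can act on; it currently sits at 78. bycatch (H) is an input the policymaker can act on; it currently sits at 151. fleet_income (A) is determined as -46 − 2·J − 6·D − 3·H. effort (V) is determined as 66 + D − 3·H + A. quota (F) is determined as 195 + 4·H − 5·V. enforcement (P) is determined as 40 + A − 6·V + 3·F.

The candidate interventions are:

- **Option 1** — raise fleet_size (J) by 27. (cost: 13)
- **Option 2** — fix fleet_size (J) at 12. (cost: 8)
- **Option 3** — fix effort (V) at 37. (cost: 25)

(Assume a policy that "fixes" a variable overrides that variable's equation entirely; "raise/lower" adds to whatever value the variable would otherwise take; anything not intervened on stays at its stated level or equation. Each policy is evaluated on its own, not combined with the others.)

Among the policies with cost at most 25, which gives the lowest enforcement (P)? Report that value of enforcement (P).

Option 1 (J + 27):
  J = 39 + 27 = 66
  D = 78
  H = 151
  A = -46 − 2·66 − 6·78 − 3·151 = -1099
  V = 66 + 78 − 3·151 + (-1099) = -1408
  F = 195 + 4·151 − 5·(-1408) = 7839
  P = 40 + (-1099) − 6·(-1408) + 3·7839 = 30906
Option 2 (J := 12):
  J = 12
  D = 78
  H = 151
  A = -46 − 2·12 − 6·78 − 3·151 = -991
  V = 66 + 78 − 3·151 + (-991) = -1300
  F = 195 + 4·151 − 5·(-1300) = 7299
  P = 40 + (-991) − 6·(-1300) + 3·7299 = 28746
Option 3 (V := 37):
  J = 39
  D = 78
  H = 151
  A = -46 − 2·39 − 6·78 − 3·151 = -1045
  V = 37
  F = 195 + 4·151 − 5·37 = 614
  P = 40 + (-1045) − 6·37 + 3·614 = 615
Comparing — Option 1: P=30906, Option 2: P=28746, Option 3: P=615. Lowest is 615 (Option 3).

615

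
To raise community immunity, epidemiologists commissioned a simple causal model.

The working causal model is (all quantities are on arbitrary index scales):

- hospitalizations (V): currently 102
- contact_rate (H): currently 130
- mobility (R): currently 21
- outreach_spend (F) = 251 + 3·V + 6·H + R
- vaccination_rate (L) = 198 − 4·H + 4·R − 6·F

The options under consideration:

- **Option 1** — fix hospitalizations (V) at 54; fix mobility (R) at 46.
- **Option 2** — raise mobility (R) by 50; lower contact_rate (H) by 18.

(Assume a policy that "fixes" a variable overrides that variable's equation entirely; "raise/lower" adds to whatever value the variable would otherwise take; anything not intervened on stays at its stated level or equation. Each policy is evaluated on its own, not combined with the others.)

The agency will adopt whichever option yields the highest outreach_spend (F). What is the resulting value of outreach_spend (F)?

Option 1 (V := 54, R := 46):
  V = 54
  H = 130
  R = 46
  F = 251 + 3·54 + 6·130 + 46 = 1239
Option 2 (R + 50, H − 18):
  V = 102
  H = 130 − 18 = 112
  R = 21 + 50 = 71
  F = 251 + 3·102 + 6·112 + 71 = 1300
Comparing — Option 1: F=1239, Option 2: F=1300. Highest is 1300 (Option 2).

1300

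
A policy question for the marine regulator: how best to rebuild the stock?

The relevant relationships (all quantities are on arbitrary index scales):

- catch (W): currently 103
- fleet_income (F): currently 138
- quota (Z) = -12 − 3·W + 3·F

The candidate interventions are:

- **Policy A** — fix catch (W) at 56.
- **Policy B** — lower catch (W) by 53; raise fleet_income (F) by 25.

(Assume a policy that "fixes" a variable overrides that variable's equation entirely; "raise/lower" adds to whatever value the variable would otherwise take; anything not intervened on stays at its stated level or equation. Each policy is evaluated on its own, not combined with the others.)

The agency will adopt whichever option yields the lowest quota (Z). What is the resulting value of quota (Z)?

Policy A (W := 56):
  W = 56
  F = 138
  Z = -12 − 3·56 + 3·138 = 234
Policy B (W − 53, F + 25):
  W = 103 − 53 = 50
  F = 138 + 25 = 163
  Z = -12 − 3·50 + 3·163 = 327
Comparing — Policy A: Z=234, Policy B: Z=327. Lowest is 234 (Policy A).

234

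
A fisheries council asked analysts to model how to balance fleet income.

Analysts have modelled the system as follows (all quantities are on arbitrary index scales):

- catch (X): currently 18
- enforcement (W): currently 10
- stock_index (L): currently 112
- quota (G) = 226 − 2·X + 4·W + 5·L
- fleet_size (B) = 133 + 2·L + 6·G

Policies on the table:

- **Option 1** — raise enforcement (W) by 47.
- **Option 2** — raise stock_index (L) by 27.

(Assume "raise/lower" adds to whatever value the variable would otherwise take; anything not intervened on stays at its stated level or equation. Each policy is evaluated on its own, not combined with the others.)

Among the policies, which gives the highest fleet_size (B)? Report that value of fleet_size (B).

6225

Option 1 (W + 47):
  X = 18
  W = 10 + 47 = 57
  L = 112
  G = 226 − 2·18 + 4·57 + 5·112 = 978
  B = 133 + 2·112 + 6·978 = 6225
Option 2 (L + 27):
  X = 18
  W = 10
  L = 112 + 27 = 139
  G = 226 − 2·18 + 4·10 + 5·139 = 925
  B = 133 + 2·139 + 6·925 = 5961
Comparing — Option 1: B=6225, Option 2: B=5961. Highest is 6225 (Option 1).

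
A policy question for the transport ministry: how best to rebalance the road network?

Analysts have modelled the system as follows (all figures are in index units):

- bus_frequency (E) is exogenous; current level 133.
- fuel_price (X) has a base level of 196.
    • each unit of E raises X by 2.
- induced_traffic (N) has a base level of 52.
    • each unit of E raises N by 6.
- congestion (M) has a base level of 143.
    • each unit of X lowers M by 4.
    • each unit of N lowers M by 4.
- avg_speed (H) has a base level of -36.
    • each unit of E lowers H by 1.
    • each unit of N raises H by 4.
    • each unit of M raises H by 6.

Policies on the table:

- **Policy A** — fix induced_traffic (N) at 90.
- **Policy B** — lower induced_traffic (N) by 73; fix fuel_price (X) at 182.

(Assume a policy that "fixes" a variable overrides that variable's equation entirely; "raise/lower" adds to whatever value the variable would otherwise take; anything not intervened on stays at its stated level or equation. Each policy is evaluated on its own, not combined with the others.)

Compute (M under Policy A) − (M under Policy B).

Policy A (N := 90):
  E = 133
  X = 196 + 2·133 = 462
  N = 90
  M = 143 − 4·462 − 4·90 = -2065
Policy B (N − 73, X := 182):
  E = 133
  X = 182
  N = 52 + 6·133 (−73 from intervention) = 777
  M = 143 − 4·182 − 4·777 = -3693
M: -2065 − (-3693) = 1628

1628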